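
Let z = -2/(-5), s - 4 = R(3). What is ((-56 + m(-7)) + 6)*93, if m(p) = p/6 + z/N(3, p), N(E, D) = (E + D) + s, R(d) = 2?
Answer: -47399/10 ≈ -4739.9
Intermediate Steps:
s = 6 (s = 4 + 2 = 6)
N(E, D) = 6 + D + E (N(E, D) = (E + D) + 6 = (D + E) + 6 = 6 + D + E)
z = ⅖ (z = -2*(-⅕) = ⅖ ≈ 0.40000)
m(p) = p/6 + 2/(5*(9 + p)) (m(p) = p/6 + 2/(5*(6 + p + 3)) = p*(⅙) + 2/(5*(9 + p)) = p/6 + 2/(5*(9 + p)))
((-56 + m(-7)) + 6)*93 = ((-56 + (12 + 5*(-7)*(9 - 7))/(30*(9 - 7))) + 6)*93 = ((-56 + (1/30)*(12 + 5*(-7)*2)/2) + 6)*93 = ((-56 + (1/30)*(½)*(12 - 70)) + 6)*93 = ((-56 + (1/30)*(½)*(-58)) + 6)*93 = ((-56 - 29/30) + 6)*93 = (-1709/30 + 6)*93 = -1529/30*93 = -47399/10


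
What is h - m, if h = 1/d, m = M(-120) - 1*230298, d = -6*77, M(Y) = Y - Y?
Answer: 106397675/462 ≈ 2.3030e+5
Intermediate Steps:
M(Y) = 0
d = -462
m = -230298 (m = 0 - 1*230298 = 0 - 230298 = -230298)
h = -1/462 (h = 1/(-462) = -1/462 ≈ -0.0021645)
h - m = -1/462 - 1*(-230298) = -1/462 + 230298 = 106397675/462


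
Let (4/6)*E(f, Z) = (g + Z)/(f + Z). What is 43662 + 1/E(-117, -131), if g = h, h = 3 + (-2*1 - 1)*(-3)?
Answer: 15587830/357 ≈ 43663.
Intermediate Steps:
h = 12 (h = 3 + (-2 - 1)*(-3) = 3 - 3*(-3) = 3 + 9 = 12)
g = 12
E(f, Z) = 3*(12 + Z)/(2*(Z + f)) (E(f, Z) = 3*((12 + Z)/(f + Z))/2 = 3*((12 + Z)/(Z + f))/2 = 3*(12 + Z)/(2*(Z + f)))
43662 + 1/E(-117, -131) = 43662 + 1/((18 + (3/2)*(-131))/(-131 - 117)) = 43662 + 1/((18 - 393/2)/(-248)) = 43662 + 1/(-1/248*(-357/2)) = 43662 + 1/(357/496) = 43662 + 496/357 = 15587830/357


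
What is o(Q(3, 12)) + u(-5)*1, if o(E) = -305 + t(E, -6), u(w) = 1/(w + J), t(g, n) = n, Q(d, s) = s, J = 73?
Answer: -21147/68 ≈ -310.99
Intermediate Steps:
u(w) = 1/(73 + w) (u(w) = 1/(w + 73) = 1/(73 + w))
o(E) = -311 (o(E) = -305 - 6 = -311)
o(Q(3, 12)) + u(-5)*1 = -311 + 1/(73 - 5) = -311 + 1/68 = -21147/68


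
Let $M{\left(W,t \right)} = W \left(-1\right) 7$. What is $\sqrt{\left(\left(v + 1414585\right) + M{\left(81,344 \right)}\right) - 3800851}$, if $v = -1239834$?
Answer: $3 i \sqrt{402963} \approx 1904.4 i$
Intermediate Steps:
$M{\left(W,t \right)} = - 7 W$ ($M{\left(W,t \right)} = - W 7 = - 7 W$)
$\sqrt{\left(\left(v + 1414585\right) + M{\left(81,344 \right)}\right) - 3800851} = \sqrt{\left(\left(-1239834 + 1414585\right) - 567\right) - 3800851} = \sqrt{\left(174751 - 567\right) - 3800851} = \sqrt{174184 - 3800851} = \sqrt{-3626667} = 3 i \sqrt{402963}$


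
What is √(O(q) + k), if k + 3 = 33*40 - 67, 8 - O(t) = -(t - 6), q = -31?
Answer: √1221 ≈ 34.943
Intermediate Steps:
O(t) = 2 + t (O(t) = 8 - (-1)*(t - 6) = 8 - (-1)*(-6 + t) = 8 - (6 - t) = 8 + (-6 + t) = 2 + t)
k = 1250 (k = -3 + (33*40 - 67) = -3 + (1320 - 67) = -3 + 1253 = 1250)
√(O(q) + k) = √((2 - 31) + 1250) = √(-29 + 1250) = √1221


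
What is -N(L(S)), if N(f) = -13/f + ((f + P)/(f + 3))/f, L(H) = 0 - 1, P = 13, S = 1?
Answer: -7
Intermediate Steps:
L(H) = -1
N(f) = -13/f + (13 + f)/(f*(3 + f)) (N(f) = -13/f + ((f + 13)/(f + 3))/f = -13/f + ((13 + f)/(3 + f))/f = -13/f + (13 + f)/(f*(3 + f)))
-N(L(S)) = -2*(-13 - 6*(-1))/((-1)*(3 - 1)) = -2*(-1)*(-13 + 6)/2 = -2*(-1)*(-7)/2 = -1*7 = -7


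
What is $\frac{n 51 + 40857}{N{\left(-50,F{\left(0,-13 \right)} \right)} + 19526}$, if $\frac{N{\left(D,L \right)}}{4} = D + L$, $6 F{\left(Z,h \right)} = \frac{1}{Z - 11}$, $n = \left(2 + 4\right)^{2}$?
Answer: $\frac{201267}{91108} \approx 2.2091$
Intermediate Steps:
$n = 36$ ($n = 6^{2} = 36$)
$F{\left(Z,h \right)} = \frac{1}{6 \left(-11 + Z\right)}$ ($F{\left(Z,h \right)} = \frac{1}{6 \left(Z - 11\right)} = \frac{1}{6 \left(-11 + Z\right)}$)
$N{\left(D,L \right)} = 4 D + 4 L$ ($N{\left(D,L \right)} = 4 \left(D + L\right) = 4 D + 4 L$)
$\frac{n 51 + 40857}{N{\left(-50,F{\left(0,-13 \right)} \right)} + 19526} = \frac{36 \cdot 51 + 40857}{\left(4 \left(-50\right) + 4 \frac{1}{6 \left(-11 + 0\right)}\right) + 19526} = \frac{1836 + 40857}{\left(-200 + 4 \frac{1}{6 \left(-11\right)}\right) + 19526} = \frac{42693}{\left(-200 + 4 \cdot \frac{1}{6} \left(- \frac{1}{11}\right)\right) + 19526} = \frac{42693}{\left(-200 + 4 \left(- \frac{1}{66}\right)\right) + 19526} = \frac{42693}{\left(-200 - \frac{2}{33}\right) + 19526} = \frac{42693}{- \frac{6602}{33} + 19526} = \frac{42693}{\frac{637756}{33}} = 42693 \cdot \frac{33}{637756} = \frac{201267}{91108}$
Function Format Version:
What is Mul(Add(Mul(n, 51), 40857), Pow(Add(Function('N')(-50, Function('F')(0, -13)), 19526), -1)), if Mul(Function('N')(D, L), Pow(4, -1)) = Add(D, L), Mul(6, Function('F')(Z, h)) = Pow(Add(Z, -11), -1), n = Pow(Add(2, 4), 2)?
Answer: Rational(201267, 91108) ≈ 2.2091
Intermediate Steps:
n = 36 (n = Pow(6, 2) = 36)
Function('F')(Z, h) = Mul(Rational(1, 6), Pow(Add(-11, Z), -1)) (Function('F')(Z, h) = Mul(Rational(1, 6), Pow(Add(Z, -11), -1)) = Mul(Rational(1, 6), Pow(Add(-11, Z), -1)))
Function('N')(D, L) = Add(Mul(4, D), Mul(4, L)) (Function('N')(D, L) = Mul(4, Add(D, L)) = Add(Mul(4, D), Mul(4, L)))
Mul(Add(Mul(n, 51), 40857), Pow(Add(Function('N')(-50, Function('F')(0, -13)), 19526), -1)) = Mul(Add(Mul(36, 51), 40857), Pow(Add(Add(Mul(4, -50), Mul(4, Mul(Rational(1, 6), Pow(Add(-11, 0), -1)))), 19526), -1)) = Mul(Add(1836, 40857), Pow(Add(Add(-200, Mul(4, Mul(Rational(1, 6), Pow(-11, -1)))), 19526), -1)) = Mul(42693, Pow(Add(Add(-200, Mul(4, Mul(Rational(1, 6), Rational(-1, 11)))), 19526), -1)) = Mul(42693, Pow(Add(Add(-200, Mul(4, Rational(-1, 66))), 19526), -1)) = Mul(42693, Pow(Add(Add(-200, Rational(-2, 33)), 19526), -1)) = Mul(42693, Pow(Add(Rational(-6602, 33), 19526), -1)) = Mul(42693, Pow(Rational(637756, 33), -1)) = Mul(42693, Rational(33, 637756)) = Rational(201267, 91108)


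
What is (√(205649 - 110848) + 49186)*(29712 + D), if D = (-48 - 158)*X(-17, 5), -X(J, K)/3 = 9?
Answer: 1734986964 + 35274*√94801 ≈ 1.7458e+9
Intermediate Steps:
X(J, K) = -27 (X(J, K) = -3*9 = -27)
D = 5562 (D = (-48 - 158)*(-27) = -206*(-27) = 5562)
(√(205649 - 110848) + 49186)*(29712 + D) = (√(205649 - 110848) + 49186)*(29712 + 5562) = (√94801 + 49186)*35274 = (49186 + √94801)*35274 = 1734986964 + 35274*√94801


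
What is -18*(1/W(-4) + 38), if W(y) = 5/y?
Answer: -3348/5 ≈ -669.60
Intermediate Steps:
-18*(1/W(-4) + 38) = -18*(1/(5/(-4)) + 38) = -18*(1/(5*(-1/4)) + 38) = -18*(1/(-5/4) + 38) = -18*(-4/5 + 38) = -18*186/5 = -3348/5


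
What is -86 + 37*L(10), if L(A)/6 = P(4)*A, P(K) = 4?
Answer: 8794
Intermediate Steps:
L(A) = 24*A (L(A) = 6*(4*A) = 24*A)
-86 + 37*L(10) = -86 + 37*(24*10) = -86 + 37*240 = -86 + 8880 = 8794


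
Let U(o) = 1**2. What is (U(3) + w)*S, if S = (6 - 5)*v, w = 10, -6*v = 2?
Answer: -11/3 ≈ -3.6667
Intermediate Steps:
v = -1/3 (v = -1/6*2 = -1/3 ≈ -0.33333)
U(o) = 1
S = -1/3 (S = (6 - 5)*(-1/3) = 1*(-1/3) = -1/3 ≈ -0.33333)
(U(3) + w)*S = (1 + 10)*(-1/3) = 11*(-1/3) = -11/3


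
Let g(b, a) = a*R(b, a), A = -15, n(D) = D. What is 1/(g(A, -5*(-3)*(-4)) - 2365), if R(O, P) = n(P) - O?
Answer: 1/335 ≈ 0.0029851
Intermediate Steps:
R(O, P) = P - O
g(b, a) = a*(a - b)
1/(g(A, -5*(-3)*(-4)) - 2365) = 1/((-5*(-3)*(-4))*(-5*(-3)*(-4) - 1*(-15)) - 2365) = 1/((15*(-4))*(15*(-4) + 15) - 2365) = 1/(-60*(-60 + 15) - 2365) = 1/(-60*(-45) - 2365) = 1/(2700 - 2365) = 1/335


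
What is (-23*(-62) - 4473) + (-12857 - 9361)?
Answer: -25265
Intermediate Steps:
(-23*(-62) - 4473) + (-12857 - 9361) = (1426 - 4473) - 22218 = -3047 - 22218 = -25265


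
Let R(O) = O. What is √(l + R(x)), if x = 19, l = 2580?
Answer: √2599 ≈ 50.980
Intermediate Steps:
√(l + R(x)) = √(2580 + 19) = √2599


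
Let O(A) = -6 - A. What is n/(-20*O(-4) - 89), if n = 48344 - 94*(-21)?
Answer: -50318/49 ≈ -1026.9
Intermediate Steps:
n = 50318 (n = 48344 + 1974 = 50318)
n/(-20*O(-4) - 89) = 50318/(-20*(-6 - 1*(-4)) - 89) = 50318/(-20*(-6 + 4) - 89) = 50318/(-20*(-2) - 89) = 50318/(40 - 89) = 50318/(-49) = 50318*(-1/49) = -50318/49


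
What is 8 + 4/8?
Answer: 17/2 ≈ 8.5000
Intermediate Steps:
8 + 4/8 = 8 + 4*(⅛) = 8 + ½ = 17/2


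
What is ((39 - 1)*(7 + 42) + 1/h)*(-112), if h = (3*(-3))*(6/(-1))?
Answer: -5630744/27 ≈ -2.0855e+5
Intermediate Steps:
h = 54 (h = -54*(-1) = -9*(-6) = 54)
((39 - 1)*(7 + 42) + 1/h)*(-112) = ((39 - 1)*(7 + 42) + 1/54)*(-112) = (38*49 + 1/54)*(-112) = (1862 + 1/54)*(-112) = (100549/54)*(-112) = -5630744/27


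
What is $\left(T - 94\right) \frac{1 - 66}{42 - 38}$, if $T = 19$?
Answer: $\frac{4875}{4} \approx 1218.8$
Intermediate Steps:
$\left(T - 94\right) \frac{1 - 66}{42 - 38} = \left(19 - 94\right) \frac{1 - 66}{42 - 38} = - 75 \left(- \frac{65}{4}\right) = - 75 \left(\left(-65\right) \frac{1}{4}\right) = \left(-75\right) \left(- \frac{65}{4}\right) = \frac{4875}{4}$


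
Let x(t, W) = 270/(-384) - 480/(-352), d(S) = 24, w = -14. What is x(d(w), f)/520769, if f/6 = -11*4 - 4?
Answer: 15/11826496 ≈ 1.2683e-6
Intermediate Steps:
f = -288 (f = 6*(-11*4 - 4) = 6*(-44 - 4) = 6*(-48) = -288)
x(t, W) = 465/704 (x(t, W) = 270*(-1/384) - 480*(-1/352) = -45/64 + 15/11 = 465/704)
x(d(w), f)/520769 = (465/704)/520769 = (465/704)*(1/520769) = 15/11826496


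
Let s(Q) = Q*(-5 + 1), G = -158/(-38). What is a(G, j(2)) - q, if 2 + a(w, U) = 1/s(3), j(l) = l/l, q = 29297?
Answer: -351589/12 ≈ -29299.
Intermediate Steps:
j(l) = 1
G = 79/19 (G = -158*(-1/38) = 79/19 ≈ 4.1579)
s(Q) = -4*Q (s(Q) = Q*(-4) = -4*Q)
a(w, U) = -25/12 (a(w, U) = -2 + 1/(-4*3) = -2 + 1/(-12) = -2 - 1/12 = -25/12)
a(G, j(2)) - q = -25/12 - 1*29297 = -25/12 - 29297 = -351589/12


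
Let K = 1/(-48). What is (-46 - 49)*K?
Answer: 95/48 ≈ 1.9792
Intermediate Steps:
K = -1/48 ≈ -0.020833
(-46 - 49)*K = (-46 - 49)*(-1/48) = -95*(-1/48) = 95/48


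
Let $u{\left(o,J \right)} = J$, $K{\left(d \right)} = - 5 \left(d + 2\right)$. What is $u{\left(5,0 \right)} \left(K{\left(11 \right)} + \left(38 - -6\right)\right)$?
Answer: $0$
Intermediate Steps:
$K{\left(d \right)} = -10 - 5 d$ ($K{\left(d \right)} = - 5 \left(2 + d\right) = -10 - 5 d$)
$u{\left(5,0 \right)} \left(K{\left(11 \right)} + \left(38 - -6\right)\right) = 0 \left(\left(-10 - 55\right) + \left(38 - -6\right)\right) = 0 \left(\left(-10 - 55\right) + \left(38 + 6\right)\right) = 0 \left(-65 + 44\right) = 0 \left(-21\right) = 0$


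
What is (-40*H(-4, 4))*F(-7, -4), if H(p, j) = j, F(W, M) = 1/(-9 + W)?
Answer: 10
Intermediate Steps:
(-40*H(-4, 4))*F(-7, -4) = (-40*4)/(-9 - 7) = -160/(-16) = -160*(-1/16) = 10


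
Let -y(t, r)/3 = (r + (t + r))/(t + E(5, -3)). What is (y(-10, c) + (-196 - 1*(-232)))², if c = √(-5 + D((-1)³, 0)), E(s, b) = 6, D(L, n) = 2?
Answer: 1611/2 + 171*I*√3/2 ≈ 805.5 + 148.09*I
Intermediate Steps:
c = I*√3 (c = √(-5 + 2) = √(-3) = I*√3 ≈ 1.732*I)
y(t, r) = -3*(t + 2*r)/(6 + t) (y(t, r) = -3*(r + (t + r))/(t + 6) = -3*(r + (r + t))/(6 + t) = -3*(t + 2*r)/(6 + t))
(y(-10, c) + (-196 - 1*(-232)))² = (3*(-1*(-10) - 2*I*√3)/(6 - 10) + (-196 - 1*(-232)))² = (3*(10 - 2*I*√3)/(-4) + (-196 + 232))² = (3*(-¼)*(10 - 2*I*√3) + 36)² = ((-15/2 + 3*I*√3/2) + 36)² = (57/2 + 3*I*√3/2)²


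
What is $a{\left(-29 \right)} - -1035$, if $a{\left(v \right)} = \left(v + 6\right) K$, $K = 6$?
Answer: $897$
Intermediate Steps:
$a{\left(v \right)} = 36 + 6 v$ ($a{\left(v \right)} = \left(v + 6\right) 6 = \left(6 + v\right) 6 = 36 + 6 v$)
$a{\left(-29 \right)} - -1035 = \left(36 + 6 \left(-29\right)\right) - -1035 = \left(36 - 174\right) + 1035 = -138 + 1035 = 897$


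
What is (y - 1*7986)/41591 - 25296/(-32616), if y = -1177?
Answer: 2853127/5138379 ≈ 0.55526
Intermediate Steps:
(y - 1*7986)/41591 - 25296/(-32616) = (-1177 - 1*7986)/41591 - 25296/(-32616) = (-1177 - 7986)*(1/41591) - 25296*(-1/32616) = -9163*1/41591 + 1054/1359 = -833/3781 + 1054/1359 = 2853127/5138379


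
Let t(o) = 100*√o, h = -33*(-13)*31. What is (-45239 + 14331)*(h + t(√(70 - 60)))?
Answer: -411045492 - 3090800*10^(¼) ≈ -4.1654e+8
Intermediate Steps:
h = 13299 (h = 429*31 = 13299)
(-45239 + 14331)*(h + t(√(70 - 60))) = (-45239 + 14331)*(13299 + 100*√(√(70 - 60))) = -30908*(13299 + 100*√(√10)) = -30908*(13299 + 100*10^(¼)) = -411045492 - 3090800*10^(¼)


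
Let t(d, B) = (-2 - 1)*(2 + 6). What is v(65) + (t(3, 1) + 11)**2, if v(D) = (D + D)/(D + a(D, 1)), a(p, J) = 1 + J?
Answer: 11453/67 ≈ 170.94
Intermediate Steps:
t(d, B) = -24 (t(d, B) = -3*8 = -24)
v(D) = 2*D/(2 + D) (v(D) = (D + D)/(D + (1 + 1)) = (2*D)/(D + 2) = (2*D)/(2 + D) = 2*D/(2 + D))
v(65) + (t(3, 1) + 11)**2 = 2*65/(2 + 65) + (-24 + 11)**2 = 2*65/67 + (-13)**2 = 2*65*(1/67) + 169 = 130/67 + 169 = 11453/67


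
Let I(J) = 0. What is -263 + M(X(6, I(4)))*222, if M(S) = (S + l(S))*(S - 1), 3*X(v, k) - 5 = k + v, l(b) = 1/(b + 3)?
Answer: 29947/15 ≈ 1996.5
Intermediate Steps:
l(b) = 1/(3 + b)
X(v, k) = 5/3 + k/3 + v/3 (X(v, k) = 5/3 + (k + v)/3 = 5/3 + (k/3 + v/3) = 5/3 + k/3 + v/3)
M(S) = (-1 + S)*(S + 1/(3 + S)) (M(S) = (S + 1/(3 + S))*(S - 1) = (S + 1/(3 + S))*(-1 + S) = (-1 + S)*(S + 1/(3 + S)))
-263 + M(X(6, I(4)))*222 = -263 + ((-1 + (5/3 + (1/3)*0 + (1/3)*6) + (5/3 + (1/3)*0 + (1/3)*6)*(-1 + (5/3 + (1/3)*0 + (1/3)*6))*(3 + (5/3 + (1/3)*0 + (1/3)*6)))/(3 + (5/3 + (1/3)*0 + (1/3)*6)))*222 = -263 + ((-1 + (5/3 + 0 + 2) + (5/3 + 0 + 2)*(-1 + (5/3 + 0 + 2))*(3 + (5/3 + 0 + 2)))/(3 + (5/3 + 0 + 2)))*222 = -263 + ((-1 + 11/3 + 11*(-1 + 11/3)*(3 + 11/3)/3)/(3 + 11/3))*222 = -263 + ((-1 + 11/3 + (11/3)*(8/3)*(20/3))/(20/3))*222 = -263 + (3*(-1 + 11/3 + 1760/27)/20)*222 = -263 + ((3/20)*(1832/27))*222 = -263 + (458/45)*222 = -263 + 33892/15 = 29947/15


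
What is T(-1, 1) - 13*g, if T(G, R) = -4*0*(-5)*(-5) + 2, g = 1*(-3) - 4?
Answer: 93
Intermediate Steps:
g = -7 (g = -3 - 4 = -7)
T(G, R) = 2 (T(G, R) = -0*(-5) + 2 = -4*0 + 2 = 0 + 2 = 2)
T(-1, 1) - 13*g = 2 - 13*(-7) = 2 + 91 = 93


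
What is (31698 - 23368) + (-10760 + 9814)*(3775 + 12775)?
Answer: -15647970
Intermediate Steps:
(31698 - 23368) + (-10760 + 9814)*(3775 + 12775) = 8330 - 946*16550 = 8330 - 15656300 = -15647970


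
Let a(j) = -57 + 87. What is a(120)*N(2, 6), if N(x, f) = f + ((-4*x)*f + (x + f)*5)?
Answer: -60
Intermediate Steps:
a(j) = 30
N(x, f) = 5*x + 6*f - 4*f*x (N(x, f) = f + (-4*f*x + (f + x)*5) = f + (-4*f*x + (5*f + 5*x)) = f + (5*f + 5*x - 4*f*x) = 5*x + 6*f - 4*f*x)
a(120)*N(2, 6) = 30*(5*2 + 6*6 - 4*6*2) = 30*(10 + 36 - 48) = 30*(-2) = -60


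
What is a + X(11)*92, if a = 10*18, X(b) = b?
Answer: 1192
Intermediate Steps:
a = 180
a + X(11)*92 = 180 + 11*92 = 180 + 1012 = 1192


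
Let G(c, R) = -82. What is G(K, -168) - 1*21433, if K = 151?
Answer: -21515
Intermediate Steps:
G(K, -168) - 1*21433 = -82 - 1*21433 = -82 - 21433 = -21515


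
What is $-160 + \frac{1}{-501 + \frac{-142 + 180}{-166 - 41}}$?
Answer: $- \frac{16599407}{103745} \approx -160.0$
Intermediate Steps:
$-160 + \frac{1}{-501 + \frac{-142 + 180}{-166 - 41}} = -160 + \frac{1}{-501 + \frac{38}{-207}} = -160 + \frac{1}{-501 + 38 \left(- \frac{1}{207}\right)} = -160 + \frac{1}{-501 - \frac{38}{207}} = -160 + \frac{1}{- \frac{103745}{207}} = -160 - \frac{207}{103745} = - \frac{16599407}{103745}$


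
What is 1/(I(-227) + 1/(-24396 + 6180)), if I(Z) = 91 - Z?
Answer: 18216/5792687 ≈ 0.0031447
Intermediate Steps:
1/(I(-227) + 1/(-24396 + 6180)) = 1/((91 - 1*(-227)) + 1/(-24396 + 6180)) = 1/((91 + 227) + 1/(-18216)) = 1/(318 - 1/18216) = 1/(5792687/18216) = 18216/5792687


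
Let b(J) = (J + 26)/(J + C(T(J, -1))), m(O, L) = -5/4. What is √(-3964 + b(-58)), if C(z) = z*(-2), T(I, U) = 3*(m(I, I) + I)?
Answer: 2*I*√350848295/595 ≈ 62.961*I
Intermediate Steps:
m(O, L) = -5/4 (m(O, L) = -5*¼ = -5/4)
T(I, U) = -15/4 + 3*I (T(I, U) = 3*(-5/4 + I) = -15/4 + 3*I)
C(z) = -2*z
b(J) = (26 + J)/(15/2 - 5*J) (b(J) = (J + 26)/(J - 2*(-15/4 + 3*J)) = (26 + J)/(J + (15/2 - 6*J)) = (26 + J)/(15/2 - 5*J))
√(-3964 + b(-58)) = √(-3964 + 2*(-26 - 1*(-58))/(5*(-3 + 2*(-58)))) = √(-3964 + 2*(-26 + 58)/(5*(-3 - 116))) = √(-3964 + (⅖)*32/(-119)) = √(-3964 + (⅖)*(-1/119)*32) = √(-3964 - 64/595) = √(-2358644/595) = 2*I*√350848295/595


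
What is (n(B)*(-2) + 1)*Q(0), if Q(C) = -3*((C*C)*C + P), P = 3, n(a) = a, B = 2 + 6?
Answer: 135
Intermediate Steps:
B = 8
Q(C) = -9 - 3*C³ (Q(C) = -3*((C*C)*C + 3) = -3*(C²*C + 3) = -3*(C³ + 3) = -3*(3 + C³) = -9 - 3*C³)
(n(B)*(-2) + 1)*Q(0) = (8*(-2) + 1)*(-9 - 3*0³) = (-16 + 1)*(-9 - 3*0) = -15*(-9 + 0) = -15*(-9) = 135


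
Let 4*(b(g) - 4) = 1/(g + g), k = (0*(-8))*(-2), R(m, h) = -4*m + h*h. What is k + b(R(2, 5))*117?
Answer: 63765/136 ≈ 468.86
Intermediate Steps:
R(m, h) = h**2 - 4*m (R(m, h) = -4*m + h**2 = h**2 - 4*m)
k = 0 (k = 0*(-2) = 0)
b(g) = 4 + 1/(8*g) (b(g) = 4 + 1/(4*(g + g)) = 4 + 1/(4*((2*g))) = 4 + (1/(2*g))/4 = 4 + 1/(8*g))
k + b(R(2, 5))*117 = 0 + (4 + 1/(8*(5**2 - 4*2)))*117 = 0 + (4 + 1/(8*(25 - 8)))*117 = 0 + (4 + (1/8)/17)*117 = 0 + (4 + (1/8)*(1/17))*117 = 0 + (4 + 1/136)*117 = 0 + (545/136)*117 = 0 + 63765/136 = 63765/136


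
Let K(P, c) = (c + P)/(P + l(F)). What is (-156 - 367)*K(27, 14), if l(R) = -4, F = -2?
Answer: -21443/23 ≈ -932.30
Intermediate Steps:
K(P, c) = (P + c)/(-4 + P) (K(P, c) = (c + P)/(P - 4) = (P + c)/(-4 + P))
(-156 - 367)*K(27, 14) = (-156 - 367)*((27 + 14)/(-4 + 27)) = -523*41/23 = -21443/23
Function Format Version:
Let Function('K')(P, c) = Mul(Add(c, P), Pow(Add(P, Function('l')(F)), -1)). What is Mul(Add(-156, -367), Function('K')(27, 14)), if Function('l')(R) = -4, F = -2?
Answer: Rational(-21443, 23) ≈ -932.30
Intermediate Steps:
Function('K')(P, c) = Mul(Pow(Add(-4, P), -1), Add(P, c)) (Function('K')(P, c) = Mul(Add(c, P), Pow(Add(P, -4), -1)) = Mul(Add(P, c), Pow(Add(-4, P), -1)) = Mul(Pow(Add(-4, P), -1), Add(P, c)))
Mul(Add(-156, -367), Function('K')(27, 14)) = Mul(Add(-156, -367), Mul(Pow(Add(-4, 27), -1), Add(27, 14))) = Mul(-523, Mul(Pow(23, -1), 41)) = Mul(-523, Mul(Rational(1, 23), 41)) = Mul(-523, Rational(41, 23)) = Rational(-21443, 23)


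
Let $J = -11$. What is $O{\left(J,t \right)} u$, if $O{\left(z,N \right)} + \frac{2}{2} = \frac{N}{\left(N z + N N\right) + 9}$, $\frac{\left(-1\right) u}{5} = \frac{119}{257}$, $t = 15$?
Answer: $\frac{10710}{5911} \approx 1.8119$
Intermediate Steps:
$u = - \frac{595}{257}$ ($u = - 5 \cdot \frac{119}{257} = - 5 \cdot 119 \cdot \frac{1}{257} = \left(-5\right) \frac{119}{257} = - \frac{595}{257} \approx -2.3152$)
$O{\left(z,N \right)} = -1 + \frac{N}{9 + N^{2} + N z}$ ($O{\left(z,N \right)} = -1 + \frac{N}{\left(N z + N N\right) + 9} = -1 + \frac{N}{\left(N z + N^{2}\right) + 9} = -1 + \frac{N}{\left(N^{2} + N z\right) + 9} = -1 + \frac{N}{9 + N^{2} + N z}$)
$O{\left(J,t \right)} u = \frac{-9 + 15 - 15^{2} - 15 \left(-11\right)}{9 + 15^{2} + 15 \left(-11\right)} \left(- \frac{595}{257}\right) = \frac{-9 + 15 - 225 + 165}{9 + 225 - 165} \left(- \frac{595}{257}\right) = \frac{-9 + 15 - 225 + 165}{69} \left(- \frac{595}{257}\right) = \frac{1}{69} \left(-54\right) \left(- \frac{595}{257}\right) = \left(- \frac{18}{23}\right) \left(- \frac{595}{257}\right) = \frac{10710}{5911}$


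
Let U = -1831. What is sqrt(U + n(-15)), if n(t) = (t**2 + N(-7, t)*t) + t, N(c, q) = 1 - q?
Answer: I*sqrt(1861) ≈ 43.139*I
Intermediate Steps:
n(t) = t + t**2 + t*(1 - t) (n(t) = (t**2 + (1 - t)*t) + t = (t**2 + t*(1 - t)) + t = t + t**2 + t*(1 - t))
sqrt(U + n(-15)) = sqrt(-1831 + 2*(-15)) = sqrt(-1831 - 30) = sqrt(-1861) = I*sqrt(1861)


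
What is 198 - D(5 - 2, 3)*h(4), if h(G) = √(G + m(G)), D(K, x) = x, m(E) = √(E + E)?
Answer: 198 - 3*√(4 + 2*√2) ≈ 190.16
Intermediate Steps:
m(E) = √2*√E (m(E) = √(2*E) = √2*√E)
h(G) = √(G + √2*√G)
198 - D(5 - 2, 3)*h(4) = 198 - 3*√(4 + √2*√4) = 198 - 3*√(4 + √2*2) = 198 - 3*√(4 + 2*√2)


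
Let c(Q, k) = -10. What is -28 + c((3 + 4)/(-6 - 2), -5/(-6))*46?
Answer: -488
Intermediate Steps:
-28 + c((3 + 4)/(-6 - 2), -5/(-6))*46 = -28 - 10*46 = -28 - 460 = -488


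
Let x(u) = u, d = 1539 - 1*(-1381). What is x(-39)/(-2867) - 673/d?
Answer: -1815611/8371640 ≈ -0.21688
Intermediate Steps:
d = 2920 (d = 1539 + 1381 = 2920)
x(-39)/(-2867) - 673/d = -39/(-2867) - 673/2920 = -39*(-1/2867) - 673*1/2920 = 39/2867 - 673/2920 = -1815611/8371640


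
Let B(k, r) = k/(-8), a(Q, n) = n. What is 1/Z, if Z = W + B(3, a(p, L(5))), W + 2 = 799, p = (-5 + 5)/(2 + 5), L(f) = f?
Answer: 8/6373 ≈ 0.0012553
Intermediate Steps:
p = 0 (p = 0/7 = 0*(⅐) = 0)
B(k, r) = -k/8 (B(k, r) = k*(-⅛) = -k/8)
W = 797 (W = -2 + 799 = 797)
Z = 6373/8 (Z = 797 - ⅛*3 = 797 - 3/8 = 6373/8 ≈ 796.63)
1/Z = 1/(6373/8) = 8/6373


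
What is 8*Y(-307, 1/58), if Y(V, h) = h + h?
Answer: 8/29 ≈ 0.27586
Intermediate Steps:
Y(V, h) = 2*h
8*Y(-307, 1/58) = 8*(2/58) = 8*(2*(1/58)) = 8*(1/29) = 8/29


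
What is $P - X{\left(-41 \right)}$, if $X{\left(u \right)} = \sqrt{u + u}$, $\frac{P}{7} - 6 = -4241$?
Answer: $-29645 - i \sqrt{82} \approx -29645.0 - 9.0554 i$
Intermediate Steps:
$P = -29645$ ($P = 42 + 7 \left(-4241\right) = 42 - 29687 = -29645$)
$X{\left(u \right)} = \sqrt{2} \sqrt{u}$ ($X{\left(u \right)} = \sqrt{2 u} = \sqrt{2} \sqrt{u}$)
$P - X{\left(-41 \right)} = -29645 - \sqrt{2} \sqrt{-41} = -29645 - \sqrt{2} i \sqrt{41} = -29645 - i \sqrt{82}$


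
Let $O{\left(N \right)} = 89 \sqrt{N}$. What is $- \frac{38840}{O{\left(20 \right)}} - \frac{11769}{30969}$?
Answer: $- \frac{3923}{10323} - \frac{3884 \sqrt{5}}{89} \approx -97.963$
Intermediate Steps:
$- \frac{38840}{O{\left(20 \right)}} - \frac{11769}{30969} = - \frac{38840}{89 \sqrt{20}} - \frac{11769}{30969} = - \frac{38840}{89 \cdot 2 \sqrt{5}} - \frac{3923}{10323} = - \frac{38840}{178 \sqrt{5}} - \frac{3923}{10323} = - 38840 \frac{\sqrt{5}}{890} - \frac{3923}{10323} = - \frac{3884 \sqrt{5}}{89} - \frac{3923}{10323} = - \frac{3923}{10323} - \frac{3884 \sqrt{5}}{89}$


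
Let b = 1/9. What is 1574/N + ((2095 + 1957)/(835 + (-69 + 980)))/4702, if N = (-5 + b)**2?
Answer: 130836789565/1986745464 ≈ 65.855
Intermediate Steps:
b = 1/9 ≈ 0.11111
N = 1936/81 (N = (-5 + 1/9)**2 = (-44/9)**2 = 1936/81 ≈ 23.901)
1574/N + ((2095 + 1957)/(835 + (-69 + 980)))/4702 = 1574/(1936/81) + ((2095 + 1957)/(835 + (-69 + 980)))/4702 = 1574*(81/1936) + (4052/(835 + 911))*(1/4702) = 63747/968 + (4052/1746)*(1/4702) = 63747/968 + (4052*(1/1746))*(1/4702) = 63747/968 + (2026/873)*(1/4702) = 63747/968 + 1013/2052423 = 130836789565/1986745464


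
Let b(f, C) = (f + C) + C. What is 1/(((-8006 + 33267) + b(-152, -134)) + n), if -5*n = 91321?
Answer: 5/32884 ≈ 0.00015205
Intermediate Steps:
b(f, C) = f + 2*C (b(f, C) = (C + f) + C = f + 2*C)
n = -91321/5 (n = -⅕*91321 = -91321/5 ≈ -18264.)
1/(((-8006 + 33267) + b(-152, -134)) + n) = 1/(((-8006 + 33267) + (-152 + 2*(-134))) - 91321/5) = 1/((25261 + (-152 - 268)) - 91321/5) = 1/((25261 - 420) - 91321/5) = 1/(24841 - 91321/5) = 1/(32884/5) = 5/32884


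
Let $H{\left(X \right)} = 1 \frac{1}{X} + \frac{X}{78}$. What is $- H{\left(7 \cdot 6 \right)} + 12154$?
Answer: $\frac{6635777}{546} \approx 12153.0$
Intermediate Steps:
$H{\left(X \right)} = \frac{1}{X} + \frac{X}{78}$ ($H{\left(X \right)} = \frac{1}{X} + X \frac{1}{78} = \frac{1}{X} + \frac{X}{78}$)
$- H{\left(7 \cdot 6 \right)} + 12154 = - (\frac{1}{7 \cdot 6} + \frac{7 \cdot 6}{78}) + 12154 = - (\frac{1}{42} + \frac{1}{78} \cdot 42) + 12154 = - (\frac{1}{42} + \frac{7}{13}) + 12154 = \left(-1\right) \frac{307}{546} + 12154 = - \frac{307}{546} + 12154 = \frac{6635777}{546}$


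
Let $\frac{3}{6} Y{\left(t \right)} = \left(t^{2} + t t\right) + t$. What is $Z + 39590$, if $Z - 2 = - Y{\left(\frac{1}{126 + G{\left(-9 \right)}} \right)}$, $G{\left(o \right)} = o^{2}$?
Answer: $\frac{1696477190}{42849} \approx 39592.0$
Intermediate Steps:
$Y{\left(t \right)} = 2 t + 4 t^{2}$ ($Y{\left(t \right)} = 2 \left(\left(t^{2} + t t\right) + t\right) = 2 \left(\left(t^{2} + t^{2}\right) + t\right) = 2 \left(2 t^{2} + t\right) = 2 \left(t + 2 t^{2}\right) = 2 t + 4 t^{2}$)
$Z = \frac{85280}{42849}$ ($Z = 2 - \frac{2 \left(1 + \frac{2}{126 + \left(-9\right)^{2}}\right)}{126 + \left(-9\right)^{2}} = 2 - \frac{2 \left(1 + \frac{2}{126 + 81}\right)}{126 + 81} = 2 - \frac{2 \left(1 + \frac{2}{207}\right)}{207} = 2 - 2 \cdot \frac{1}{207} \left(1 + 2 \cdot \frac{1}{207}\right) = 2 - 2 \cdot \frac{1}{207} \left(1 + \frac{2}{207}\right) = 2 - 2 \cdot \frac{1}{207} \cdot \frac{209}{207} = 2 - \frac{418}{42849} = \frac{85280}{42849} \approx 1.9902$)
$Z + 39590 = \frac{85280}{42849} + 39590 = \frac{1696477190}{42849}$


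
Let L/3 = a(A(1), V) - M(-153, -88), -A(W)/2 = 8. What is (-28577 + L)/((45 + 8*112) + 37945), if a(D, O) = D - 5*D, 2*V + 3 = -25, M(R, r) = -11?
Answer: -14176/19443 ≈ -0.72911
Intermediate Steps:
A(W) = -16 (A(W) = -2*8 = -16)
V = -14 (V = -3/2 + (1/2)*(-25) = -3/2 - 25/2 = -14)
a(D, O) = -4*D
L = 225 (L = 3*(-4*(-16) - 1*(-11)) = 3*(64 + 11) = 3*75 = 225)
(-28577 + L)/((45 + 8*112) + 37945) = (-28577 + 225)/((45 + 8*112) + 37945) = -28352/((45 + 896) + 37945) = -28352/(941 + 37945) = -28352/38886 = -28352*1/38886 = -14176/19443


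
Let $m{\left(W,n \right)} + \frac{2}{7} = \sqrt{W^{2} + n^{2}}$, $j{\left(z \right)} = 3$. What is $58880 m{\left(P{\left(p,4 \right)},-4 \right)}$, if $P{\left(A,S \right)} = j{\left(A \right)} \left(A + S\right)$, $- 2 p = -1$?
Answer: $- \frac{117760}{7} + 29440 \sqrt{793} \approx 8.1222 \cdot 10^{5}$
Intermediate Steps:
$p = \frac{1}{2}$ ($p = \left(- \frac{1}{2}\right) \left(-1\right) = \frac{1}{2} \approx 0.5$)
$P{\left(A,S \right)} = 3 A + 3 S$ ($P{\left(A,S \right)} = 3 \left(A + S\right) = 3 A + 3 S$)
$m{\left(W,n \right)} = - \frac{2}{7} + \sqrt{W^{2} + n^{2}}$
$58880 m{\left(P{\left(p,4 \right)},-4 \right)} = 58880 \left(- \frac{2}{7} + \sqrt{\left(3 \cdot \frac{1}{2} + 3 \cdot 4\right)^{2} + \left(-4\right)^{2}}\right) = 58880 \left(- \frac{2}{7} + \sqrt{\left(\frac{3}{2} + 12\right)^{2} + 16}\right) = 58880 \left(- \frac{2}{7} + \sqrt{\left(\frac{27}{2}\right)^{2} + 16}\right) = 58880 \left(- \frac{2}{7} + \sqrt{\frac{729}{4} + 16}\right) = 58880 \left(- \frac{2}{7} + \sqrt{\frac{793}{4}}\right) = 58880 \left(- \frac{2}{7} + \frac{\sqrt{793}}{2}\right) = - \frac{117760}{7} + 29440 \sqrt{793}$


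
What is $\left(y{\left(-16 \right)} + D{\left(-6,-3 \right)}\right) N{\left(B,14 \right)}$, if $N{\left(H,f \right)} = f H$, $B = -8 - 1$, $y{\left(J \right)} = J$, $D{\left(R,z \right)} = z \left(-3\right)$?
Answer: $882$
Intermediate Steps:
$D{\left(R,z \right)} = - 3 z$
$B = -9$
$N{\left(H,f \right)} = H f$
$\left(y{\left(-16 \right)} + D{\left(-6,-3 \right)}\right) N{\left(B,14 \right)} = \left(-16 - -9\right) \left(\left(-9\right) 14\right) = \left(-16 + 9\right) \left(-126\right) = \left(-7\right) \left(-126\right) = 882$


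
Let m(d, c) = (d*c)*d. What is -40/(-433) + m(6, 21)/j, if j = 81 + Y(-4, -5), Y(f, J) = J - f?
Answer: 82637/8660 ≈ 9.5424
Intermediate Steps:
j = 80 (j = 81 + (-5 - 1*(-4)) = 81 + (-5 + 4) = 81 - 1 = 80)
m(d, c) = c*d² (m(d, c) = (c*d)*d = c*d²)
-40/(-433) + m(6, 21)/j = -40/(-433) + (21*6²)/80 = -40*(-1/433) + (21*36)*(1/80) = 40/433 + 756*(1/80) = 40/433 + 189/20 = 82637/8660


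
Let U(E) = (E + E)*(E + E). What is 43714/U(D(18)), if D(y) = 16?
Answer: 21857/512 ≈ 42.689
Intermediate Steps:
U(E) = 4*E² (U(E) = (2*E)*(2*E) = 4*E²)
43714/U(D(18)) = 43714/((4*16²)) = 43714/((4*256)) = 43714/1024 = 43714*(1/1024) = 21857/512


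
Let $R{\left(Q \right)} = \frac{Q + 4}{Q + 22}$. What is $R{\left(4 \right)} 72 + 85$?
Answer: $\frac{1393}{13} \approx 107.15$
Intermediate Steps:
$R{\left(Q \right)} = \frac{4 + Q}{22 + Q}$
$R{\left(4 \right)} 72 + 85 = \frac{4 + 4}{22 + 4} \cdot 72 + 85 = \frac{1}{26} \cdot 8 \cdot 72 + 85 = \frac{4}{13} \cdot 72 + 85 = \frac{288}{13} + 85 = \frac{1393}{13}$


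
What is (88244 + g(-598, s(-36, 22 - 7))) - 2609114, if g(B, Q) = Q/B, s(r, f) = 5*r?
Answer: -753740040/299 ≈ -2.5209e+6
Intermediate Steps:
(88244 + g(-598, s(-36, 22 - 7))) - 2609114 = (88244 + (5*(-36))/(-598)) - 2609114 = (88244 - 180*(-1/598)) - 2609114 = (88244 + 90/299) - 2609114 = 26385046/299 - 2609114 = -753740040/299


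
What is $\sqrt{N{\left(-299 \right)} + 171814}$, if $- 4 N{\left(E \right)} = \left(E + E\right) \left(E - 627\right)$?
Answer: $\sqrt{33377} \approx 182.69$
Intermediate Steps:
$N{\left(E \right)} = - \frac{E \left(-627 + E\right)}{2}$ ($N{\left(E \right)} = - \frac{\left(E + E\right) \left(E - 627\right)}{4} = - \frac{2 E \left(-627 + E\right)}{4} = - \frac{E \left(-627 + E\right)}{2}$)
$\sqrt{N{\left(-299 \right)} + 171814} = \sqrt{\frac{1}{2} \left(-299\right) \left(627 - -299\right) + 171814} = \sqrt{\frac{1}{2} \left(-299\right) \left(627 + 299\right) + 171814} = \sqrt{\frac{1}{2} \left(-299\right) 926 + 171814} = \sqrt{-138437 + 171814} = \sqrt{33377}$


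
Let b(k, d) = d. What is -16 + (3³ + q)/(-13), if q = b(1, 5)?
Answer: -240/13 ≈ -18.462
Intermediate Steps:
q = 5
-16 + (3³ + q)/(-13) = -16 + (3³ + 5)/(-13) = -16 - (27 + 5)/13 = -16 - 1/13*32 = -16 - 32/13 = -240/13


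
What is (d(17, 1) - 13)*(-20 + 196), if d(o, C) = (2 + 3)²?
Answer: 2112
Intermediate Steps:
d(o, C) = 25 (d(o, C) = 5² = 25)
(d(17, 1) - 13)*(-20 + 196) = (25 - 13)*(-20 + 196) = 12*176 = 2112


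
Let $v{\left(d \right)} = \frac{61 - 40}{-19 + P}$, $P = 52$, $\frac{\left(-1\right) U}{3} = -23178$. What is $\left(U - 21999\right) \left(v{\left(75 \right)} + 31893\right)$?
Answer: $\frac{16676704050}{11} \approx 1.5161 \cdot 10^{9}$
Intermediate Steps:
$U = 69534$ ($U = \left(-3\right) \left(-23178\right) = 69534$)
$v{\left(d \right)} = \frac{7}{11}$ ($v{\left(d \right)} = \frac{61 - 40}{-19 + 52} = \frac{21}{33} = 21 \cdot \frac{1}{33} = \frac{7}{11}$)
$\left(U - 21999\right) \left(v{\left(75 \right)} + 31893\right) = \left(69534 - 21999\right) \left(\frac{7}{11} + 31893\right) = 47535 \cdot \frac{350830}{11} = \frac{16676704050}{11}$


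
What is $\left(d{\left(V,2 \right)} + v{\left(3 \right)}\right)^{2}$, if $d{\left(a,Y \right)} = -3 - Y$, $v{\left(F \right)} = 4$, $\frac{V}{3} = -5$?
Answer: $1$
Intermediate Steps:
$V = -15$ ($V = 3 \left(-5\right) = -15$)
$\left(d{\left(V,2 \right)} + v{\left(3 \right)}\right)^{2} = \left(\left(-3 - 2\right) + 4\right)^{2} = \left(-5 + 4\right)^{2} = \left(-1\right)^{2} = 1$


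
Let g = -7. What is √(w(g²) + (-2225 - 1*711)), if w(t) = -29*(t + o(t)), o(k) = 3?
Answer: 2*I*√1111 ≈ 66.663*I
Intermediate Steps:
w(t) = -87 - 29*t (w(t) = -29*(t + 3) = -29*(3 + t) = -87 - 29*t)
√(w(g²) + (-2225 - 1*711)) = √((-87 - 29*(-7)²) + (-2225 - 1*711)) = √((-87 - 29*49) + (-2225 - 711)) = √((-87 - 1421) - 2936) = √(-1508 - 2936) = √(-4444) = 2*I*√1111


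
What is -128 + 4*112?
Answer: 320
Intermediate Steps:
-128 + 4*112 = -128 + 448 = 320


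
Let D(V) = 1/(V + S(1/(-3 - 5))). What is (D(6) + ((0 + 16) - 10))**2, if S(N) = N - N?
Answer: 1369/36 ≈ 38.028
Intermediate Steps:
S(N) = 0
D(V) = 1/V (D(V) = 1/(V + 0) = 1/V)
(D(6) + ((0 + 16) - 10))**2 = (1/6 + ((0 + 16) - 10))**2 = (1/6 + (16 - 10))**2 = (1/6 + 6)**2 = (37/6)**2 = 1369/36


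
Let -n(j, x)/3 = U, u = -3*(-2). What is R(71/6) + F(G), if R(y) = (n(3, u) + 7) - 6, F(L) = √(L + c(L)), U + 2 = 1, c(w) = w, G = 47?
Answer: 4 + √94 ≈ 13.695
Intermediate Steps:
u = 6
U = -1 (U = -2 + 1 = -1)
n(j, x) = 3 (n(j, x) = -3*(-1) = 3)
F(L) = √2*√L (F(L) = √(L + L) = √(2*L) = √2*√L)
R(y) = 4 (R(y) = (3 + 7) - 6 = 10 - 6 = 4)
R(71/6) + F(G) = 4 + √2*√47 = 4 + √94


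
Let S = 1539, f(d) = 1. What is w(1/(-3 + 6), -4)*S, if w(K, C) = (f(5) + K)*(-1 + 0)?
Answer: -2052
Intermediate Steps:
w(K, C) = -1 - K (w(K, C) = (1 + K)*(-1 + 0) = (1 + K)*(-1) = -1 - K)
w(1/(-3 + 6), -4)*S = (-1 - 1/(-3 + 6))*1539 = (-1 - 1/3)*1539 = (-1 - 1*⅓)*1539 = (-1 - ⅓)*1539 = -4/3*1539 = -2052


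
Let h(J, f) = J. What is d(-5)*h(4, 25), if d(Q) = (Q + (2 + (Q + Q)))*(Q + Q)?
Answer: 520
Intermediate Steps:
d(Q) = 2*Q*(2 + 3*Q) (d(Q) = (Q + (2 + 2*Q))*(2*Q) = (2 + 3*Q)*(2*Q) = 2*Q*(2 + 3*Q))
d(-5)*h(4, 25) = (2*(-5)*(2 + 3*(-5)))*4 = (2*(-5)*(2 - 15))*4 = (2*(-5)*(-13))*4 = 130*4 = 520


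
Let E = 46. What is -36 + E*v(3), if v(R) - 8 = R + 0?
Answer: 470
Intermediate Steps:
v(R) = 8 + R (v(R) = 8 + (R + 0) = 8 + R)
-36 + E*v(3) = -36 + 46*(8 + 3) = -36 + 46*11 = -36 + 506 = 470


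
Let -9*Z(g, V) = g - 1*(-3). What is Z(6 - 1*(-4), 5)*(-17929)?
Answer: 233077/9 ≈ 25897.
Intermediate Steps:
Z(g, V) = -1/3 - g/9 (Z(g, V) = -(g - 1*(-3))/9 = -(g + 3)/9 = -(3 + g)/9 = -1/3 - g/9)
Z(6 - 1*(-4), 5)*(-17929) = (-1/3 - (6 - 1*(-4))/9)*(-17929) = (-1/3 - (6 + 4)/9)*(-17929) = (-1/3 - 1/9*10)*(-17929) = (-1/3 - 10/9)*(-17929) = -13/9*(-17929) = 233077/9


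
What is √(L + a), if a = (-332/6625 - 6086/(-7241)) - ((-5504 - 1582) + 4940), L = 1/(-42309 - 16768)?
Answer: √689692263966225505374659855/566803938025 ≈ 46.333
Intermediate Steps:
L = -1/59077 (L = 1/(-59077) = -1/59077 ≈ -1.6927e-5)
a = 102985022988/47971625 (a = (-332*1/6625 - 6086*(-1/7241)) - (-7086 + 4940) = (-332/6625 + 6086/7241) - 1*(-2146) = 37915738/47971625 + 2146 = 102985022988/47971625 ≈ 2146.8)
√(L + a) = √(-1/59077 + 102985022988/47971625) = √(6084046155090451/2834019690125) = √689692263966225505374659855/566803938025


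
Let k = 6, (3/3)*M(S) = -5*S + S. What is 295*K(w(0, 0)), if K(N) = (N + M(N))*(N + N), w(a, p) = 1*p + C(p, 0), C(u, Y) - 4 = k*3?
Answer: -856680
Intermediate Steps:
M(S) = -4*S (M(S) = -5*S + S = -4*S)
C(u, Y) = 22 (C(u, Y) = 4 + 6*3 = 4 + 18 = 22)
w(a, p) = 22 + p (w(a, p) = 1*p + 22 = p + 22 = 22 + p)
K(N) = -6*N**2 (K(N) = (N - 4*N)*(N + N) = (-3*N)*(2*N) = -6*N**2)
295*K(w(0, 0)) = 295*(-6*(22 + 0)**2) = 295*(-6*22**2) = 295*(-6*484) = 295*(-2904) = -856680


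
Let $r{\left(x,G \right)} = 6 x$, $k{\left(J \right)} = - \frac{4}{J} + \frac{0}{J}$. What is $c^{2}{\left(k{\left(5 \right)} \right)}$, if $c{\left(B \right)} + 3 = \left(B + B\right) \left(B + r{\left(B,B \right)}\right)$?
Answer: $\frac{22201}{625} \approx 35.522$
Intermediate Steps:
$k{\left(J \right)} = - \frac{4}{J}$ ($k{\left(J \right)} = - \frac{4}{J} + 0 = - \frac{4}{J}$)
$c{\left(B \right)} = -3 + 14 B^{2}$ ($c{\left(B \right)} = -3 + \left(B + B\right) \left(B + 6 B\right) = -3 + 2 B 7 B = -3 + 14 B^{2}$)
$c^{2}{\left(k{\left(5 \right)} \right)} = \left(-3 + 14 \left(- \frac{4}{5}\right)^{2}\right)^{2} = \left(-3 + 14 \cdot \frac{16}{25}\right)^{2} = \left(-3 + \frac{224}{25}\right)^{2} = \left(\frac{149}{25}\right)^{2} = \frac{22201}{625}$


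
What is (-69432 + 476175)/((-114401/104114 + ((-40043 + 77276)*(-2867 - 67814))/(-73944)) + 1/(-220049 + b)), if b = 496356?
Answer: 1232500020261804808/107840331601184281 ≈ 11.429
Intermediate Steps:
(-69432 + 476175)/((-114401/104114 + ((-40043 + 77276)*(-2867 - 67814))/(-73944)) + 1/(-220049 + b)) = (-69432 + 476175)/((-114401/104114 + ((-40043 + 77276)*(-2867 - 67814))/(-73944)) + 1/(-220049 + 496356)) = 406743/((-114401*1/104114 + (37233*(-70681))*(-1/73944)) + 1/276307) = 406743/((-114401/104114 - 2631665673*(-1/73944)) + 1/276307) = 406743/((-114401/104114 + 22492869/632) + 1/276307) = 406743/(1170875130817/32900024 + 1/276307) = 406743/(323520994803552843/9090506931368) = 406743*(9090506931368/323520994803552843) = 1232500020261804808/107840331601184281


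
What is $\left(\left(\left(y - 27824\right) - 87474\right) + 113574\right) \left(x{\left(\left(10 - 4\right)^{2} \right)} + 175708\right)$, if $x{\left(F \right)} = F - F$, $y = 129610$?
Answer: $22470593288$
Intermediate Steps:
$x{\left(F \right)} = 0$
$\left(\left(\left(y - 27824\right) - 87474\right) + 113574\right) \left(x{\left(\left(10 - 4\right)^{2} \right)} + 175708\right) = \left(\left(\left(129610 - 27824\right) - 87474\right) + 113574\right) \left(0 + 175708\right) = \left(\left(\left(129610 + \left(-75677 + 47853\right)\right) - 87474\right) + 113574\right) 175708 = \left(\left(\left(129610 - 27824\right) - 87474\right) + 113574\right) 175708 = \left(\left(101786 - 87474\right) + 113574\right) 175708 = \left(14312 + 113574\right) 175708 = 127886 \cdot 175708 = 22470593288$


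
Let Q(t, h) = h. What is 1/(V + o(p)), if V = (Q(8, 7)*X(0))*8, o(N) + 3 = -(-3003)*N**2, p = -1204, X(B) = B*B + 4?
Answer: 1/4353197069 ≈ 2.2972e-10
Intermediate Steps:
X(B) = 4 + B**2 (X(B) = B**2 + 4 = 4 + B**2)
o(N) = -3 + 3003*N**2 (o(N) = -3 - (-3003)*N**2 = -3 + 3003*N**2)
V = 224 (V = (7*(4 + 0**2))*8 = (7*(4 + 0))*8 = (7*4)*8 = 28*8 = 224)
1/(V + o(p)) = 1/(224 + (-3 + 3003*(-1204)**2)) = 1/(224 + (-3 + 3003*1449616)) = 1/(224 + (-3 + 4353196848)) = 1/(224 + 4353196845) = 1/4353197069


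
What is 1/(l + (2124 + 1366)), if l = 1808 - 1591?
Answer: 1/3707 ≈ 0.00026976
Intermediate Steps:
l = 217
1/(l + (2124 + 1366)) = 1/(217 + (2124 + 1366)) = 1/(217 + 3490) = 1/3707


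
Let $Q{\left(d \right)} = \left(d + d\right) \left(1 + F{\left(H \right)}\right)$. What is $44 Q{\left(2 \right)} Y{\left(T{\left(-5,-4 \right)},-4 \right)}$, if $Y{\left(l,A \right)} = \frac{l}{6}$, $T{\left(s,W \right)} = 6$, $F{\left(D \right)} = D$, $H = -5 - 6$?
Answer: $-1760$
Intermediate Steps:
$H = -11$ ($H = -5 - 6 = -11$)
$Y{\left(l,A \right)} = \frac{l}{6}$ ($Y{\left(l,A \right)} = l \frac{1}{6} = \frac{l}{6}$)
$Q{\left(d \right)} = - 20 d$ ($Q{\left(d \right)} = \left(d + d\right) \left(1 - 11\right) = 2 d \left(-10\right) = - 20 d$)
$44 Q{\left(2 \right)} Y{\left(T{\left(-5,-4 \right)},-4 \right)} = 44 \left(\left(-20\right) 2\right) \frac{1}{6} \cdot 6 = 44 \left(-40\right) 1 = \left(-1760\right) 1 = -1760$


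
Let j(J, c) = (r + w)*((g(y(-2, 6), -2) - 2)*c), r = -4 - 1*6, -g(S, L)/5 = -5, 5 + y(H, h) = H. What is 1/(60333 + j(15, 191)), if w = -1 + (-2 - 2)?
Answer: -1/5562 ≈ -0.00017979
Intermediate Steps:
y(H, h) = -5 + H
g(S, L) = 25 (g(S, L) = -5*(-5) = 25)
r = -10 (r = -4 - 6 = -10)
w = -5 (w = -1 - 4 = -5)
j(J, c) = -345*c (j(J, c) = (-10 - 5)*((25 - 2)*c) = -345*c)
1/(60333 + j(15, 191)) = 1/(60333 - 345*191) = 1/(60333 - 65895) = 1/(-5562) = -1/5562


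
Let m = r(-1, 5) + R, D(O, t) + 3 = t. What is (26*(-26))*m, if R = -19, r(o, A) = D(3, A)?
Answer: 11492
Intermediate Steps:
D(O, t) = -3 + t
r(o, A) = -3 + A
m = -17 (m = (-3 + 5) - 19 = 2 - 19 = -17)
(26*(-26))*m = (26*(-26))*(-17) = -676*(-17) = 11492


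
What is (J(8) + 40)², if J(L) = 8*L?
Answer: 10816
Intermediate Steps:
(J(8) + 40)² = (8*8 + 40)² = (64 + 40)² = 104² = 10816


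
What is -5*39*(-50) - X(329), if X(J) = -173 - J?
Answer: 10252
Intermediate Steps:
-5*39*(-50) - X(329) = -5*39*(-50) - (-173 - 1*329) = -195*(-50) - (-173 - 329) = 9750 - 1*(-502) = 9750 + 502 = 10252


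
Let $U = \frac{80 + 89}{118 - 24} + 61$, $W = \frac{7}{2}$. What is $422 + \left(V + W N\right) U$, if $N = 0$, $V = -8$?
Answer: $- \frac{3778}{47} \approx -80.383$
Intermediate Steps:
$W = \frac{7}{2}$ ($W = 7 \cdot \frac{1}{2} = \frac{7}{2} \approx 3.5$)
$U = \frac{5903}{94}$ ($U = \frac{169}{94} + 61 = \frac{5903}{94} \approx 62.798$)
$422 + \left(V + W N\right) U = 422 + \left(-8 + \frac{7}{2} \cdot 0\right) \frac{5903}{94} = 422 + \left(-8 + 0\right) \frac{5903}{94} = 422 - \frac{23612}{47} = - \frac{3778}{47}$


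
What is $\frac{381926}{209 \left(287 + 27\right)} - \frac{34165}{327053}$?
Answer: $\frac{61333965894}{10731590089} \approx 5.7153$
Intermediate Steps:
$\frac{381926}{209 \left(287 + 27\right)} - \frac{34165}{327053} = \frac{381926}{209 \cdot 314} - \frac{34165}{327053} = \frac{381926}{65626} - \frac{34165}{327053} = 381926 \cdot \frac{1}{65626} - \frac{34165}{327053} = \frac{190963}{32813} - \frac{34165}{327053} = \frac{61333965894}{10731590089}$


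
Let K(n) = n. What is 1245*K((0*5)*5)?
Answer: 0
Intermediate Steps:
1245*K((0*5)*5) = 1245*((0*5)*5) = 1245*(0*5) = 1245*0 = 0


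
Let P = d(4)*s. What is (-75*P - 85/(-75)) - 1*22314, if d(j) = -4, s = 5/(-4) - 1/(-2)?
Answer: -338068/15 ≈ -22538.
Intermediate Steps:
s = -3/4 (s = 5*(-1/4) - 1*(-1/2) = -5/4 + 1/2 = -3/4 ≈ -0.75000)
P = 3 (P = -4*(-3/4) = 3)
(-75*P - 85/(-75)) - 1*22314 = (-75*3 - 85/(-75)) - 1*22314 = (-225 - 85*(-1/75)) - 22314 = (-225 + 17/15) - 22314 = -3358/15 - 22314 = -338068/15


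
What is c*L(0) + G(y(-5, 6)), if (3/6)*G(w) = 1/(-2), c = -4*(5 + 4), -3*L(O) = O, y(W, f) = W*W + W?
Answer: -1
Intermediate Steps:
y(W, f) = W + W**2 (y(W, f) = W**2 + W = W + W**2)
L(O) = -O/3
c = -36 (c = -4*9 = -36)
G(w) = -1 (G(w) = 2/(-2) = 2*(-1/2) = -1)
c*L(0) + G(y(-5, 6)) = -(-12)*0 - 1 = -36*0 - 1 = 0 - 1 = -1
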